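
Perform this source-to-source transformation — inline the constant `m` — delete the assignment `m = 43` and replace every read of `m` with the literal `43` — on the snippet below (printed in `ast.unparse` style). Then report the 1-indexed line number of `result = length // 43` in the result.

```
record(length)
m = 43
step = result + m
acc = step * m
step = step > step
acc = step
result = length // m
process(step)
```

6

Transformed code:
record(length)
step = result + 43
acc = step * 43
step = step > step
acc = step
result = length // 43
process(step)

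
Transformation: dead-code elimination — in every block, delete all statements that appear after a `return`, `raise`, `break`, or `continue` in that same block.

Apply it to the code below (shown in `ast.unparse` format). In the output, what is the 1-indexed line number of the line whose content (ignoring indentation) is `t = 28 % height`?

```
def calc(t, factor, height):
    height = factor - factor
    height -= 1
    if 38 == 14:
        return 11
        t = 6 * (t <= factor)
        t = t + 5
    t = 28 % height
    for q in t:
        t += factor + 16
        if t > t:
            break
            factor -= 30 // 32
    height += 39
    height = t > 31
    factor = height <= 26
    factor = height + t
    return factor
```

6

Transformed code:
def calc(t, factor, height):
    height = factor - factor
    height -= 1
    if 38 == 14:
        return 11
    t = 28 % height
    for q in t:
        t += factor + 16
        if t > t:
            break
    height += 39
    height = t > 31
    factor = height <= 26
    factor = height + t
    return factor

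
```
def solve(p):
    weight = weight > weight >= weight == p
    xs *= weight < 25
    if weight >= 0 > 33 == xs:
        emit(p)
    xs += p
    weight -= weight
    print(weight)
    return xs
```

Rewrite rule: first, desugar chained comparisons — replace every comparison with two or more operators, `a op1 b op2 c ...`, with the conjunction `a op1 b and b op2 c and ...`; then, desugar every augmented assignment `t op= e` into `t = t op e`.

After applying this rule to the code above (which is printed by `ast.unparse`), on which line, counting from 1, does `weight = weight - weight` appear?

7

Transformed code:
def solve(p):
    weight = weight > weight and weight >= weight and (weight == p)
    xs = xs * (weight < 25)
    if weight >= 0 and 0 > 33 and (33 == xs):
        emit(p)
    xs = xs + p
    weight = weight - weight
    print(weight)
    return xs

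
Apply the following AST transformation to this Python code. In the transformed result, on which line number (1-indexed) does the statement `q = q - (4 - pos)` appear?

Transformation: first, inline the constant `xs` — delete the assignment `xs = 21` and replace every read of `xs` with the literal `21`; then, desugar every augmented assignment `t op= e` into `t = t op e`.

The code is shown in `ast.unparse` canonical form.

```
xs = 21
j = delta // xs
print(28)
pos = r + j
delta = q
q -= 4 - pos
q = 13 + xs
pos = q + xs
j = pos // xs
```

Transformed code:
j = delta // 21
print(28)
pos = r + j
delta = q
q = q - (4 - pos)
q = 13 + 21
pos = q + 21
j = pos // 21

5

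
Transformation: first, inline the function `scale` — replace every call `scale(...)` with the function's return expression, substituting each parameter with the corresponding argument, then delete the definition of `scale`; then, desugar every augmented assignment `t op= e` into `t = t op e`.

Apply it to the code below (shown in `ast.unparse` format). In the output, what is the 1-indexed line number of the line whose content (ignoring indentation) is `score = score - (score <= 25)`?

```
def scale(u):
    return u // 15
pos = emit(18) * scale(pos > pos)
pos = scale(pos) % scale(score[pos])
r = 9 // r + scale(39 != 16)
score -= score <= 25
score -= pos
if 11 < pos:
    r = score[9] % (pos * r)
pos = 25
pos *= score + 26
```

Transformed code:
pos = emit(18) * ((pos > pos) // 15)
pos = pos // 15 % (score[pos] // 15)
r = 9 // r + (39 != 16) // 15
score = score - (score <= 25)
score = score - pos
if 11 < pos:
    r = score[9] % (pos * r)
pos = 25
pos = pos * (score + 26)

4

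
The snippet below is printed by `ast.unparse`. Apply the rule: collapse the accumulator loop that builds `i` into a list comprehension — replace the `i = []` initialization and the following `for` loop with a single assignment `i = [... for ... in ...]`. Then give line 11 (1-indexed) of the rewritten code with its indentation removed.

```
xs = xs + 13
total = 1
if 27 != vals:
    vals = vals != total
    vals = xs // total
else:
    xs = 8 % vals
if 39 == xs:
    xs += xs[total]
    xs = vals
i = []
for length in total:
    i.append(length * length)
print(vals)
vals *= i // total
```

i = [length * length for length in total]

Transformed code:
xs = xs + 13
total = 1
if 27 != vals:
    vals = vals != total
    vals = xs // total
else:
    xs = 8 % vals
if 39 == xs:
    xs += xs[total]
    xs = vals
i = [length * length for length in total]
print(vals)
vals *= i // total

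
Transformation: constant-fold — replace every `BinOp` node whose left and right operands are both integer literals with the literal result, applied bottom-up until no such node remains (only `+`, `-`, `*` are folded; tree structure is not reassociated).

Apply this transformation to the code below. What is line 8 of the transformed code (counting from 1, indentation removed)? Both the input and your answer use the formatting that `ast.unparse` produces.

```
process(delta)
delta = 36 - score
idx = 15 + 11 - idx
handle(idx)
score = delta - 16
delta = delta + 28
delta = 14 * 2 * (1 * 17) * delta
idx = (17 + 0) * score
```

Transformed code:
process(delta)
delta = 36 - score
idx = 26 - idx
handle(idx)
score = delta - 16
delta = delta + 28
delta = 476 * delta
idx = 17 * score

idx = 17 * score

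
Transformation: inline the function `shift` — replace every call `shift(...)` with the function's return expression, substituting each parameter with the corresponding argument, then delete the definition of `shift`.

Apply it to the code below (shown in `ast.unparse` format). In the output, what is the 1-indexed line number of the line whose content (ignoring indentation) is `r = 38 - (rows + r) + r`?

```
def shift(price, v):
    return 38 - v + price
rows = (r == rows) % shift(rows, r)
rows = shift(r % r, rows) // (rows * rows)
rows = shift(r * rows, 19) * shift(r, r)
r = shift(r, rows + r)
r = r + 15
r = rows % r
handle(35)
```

4

Transformed code:
rows = (r == rows) % (38 - r + rows)
rows = (38 - rows + r % r) // (rows * rows)
rows = (38 - 19 + r * rows) * (38 - r + r)
r = 38 - (rows + r) + r
r = r + 15
r = rows % r
handle(35)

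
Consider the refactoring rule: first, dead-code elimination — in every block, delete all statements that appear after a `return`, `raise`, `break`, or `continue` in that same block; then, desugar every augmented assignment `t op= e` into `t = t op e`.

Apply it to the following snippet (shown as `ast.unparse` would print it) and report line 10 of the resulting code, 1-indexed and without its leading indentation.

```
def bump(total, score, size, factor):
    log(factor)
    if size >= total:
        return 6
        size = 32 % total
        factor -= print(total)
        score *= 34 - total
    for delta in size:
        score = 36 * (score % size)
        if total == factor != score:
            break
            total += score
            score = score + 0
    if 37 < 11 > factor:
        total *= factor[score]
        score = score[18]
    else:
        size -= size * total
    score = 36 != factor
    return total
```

total = total * factor[score]

Transformed code:
def bump(total, score, size, factor):
    log(factor)
    if size >= total:
        return 6
    for delta in size:
        score = 36 * (score % size)
        if total == factor != score:
            break
    if 37 < 11 > factor:
        total = total * factor[score]
        score = score[18]
    else:
        size = size - size * total
    score = 36 != factor
    return total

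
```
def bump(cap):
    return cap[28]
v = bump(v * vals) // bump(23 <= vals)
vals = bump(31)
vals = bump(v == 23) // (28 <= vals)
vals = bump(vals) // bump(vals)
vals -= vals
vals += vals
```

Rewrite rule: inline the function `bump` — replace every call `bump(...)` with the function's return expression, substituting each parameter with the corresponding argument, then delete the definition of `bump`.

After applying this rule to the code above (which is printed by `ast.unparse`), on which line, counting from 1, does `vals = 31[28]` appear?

Transformed code:
v = (v * vals)[28] // (23 <= vals)[28]
vals = 31[28]
vals = (v == 23)[28] // (28 <= vals)
vals = vals[28] // vals[28]
vals -= vals
vals += vals

2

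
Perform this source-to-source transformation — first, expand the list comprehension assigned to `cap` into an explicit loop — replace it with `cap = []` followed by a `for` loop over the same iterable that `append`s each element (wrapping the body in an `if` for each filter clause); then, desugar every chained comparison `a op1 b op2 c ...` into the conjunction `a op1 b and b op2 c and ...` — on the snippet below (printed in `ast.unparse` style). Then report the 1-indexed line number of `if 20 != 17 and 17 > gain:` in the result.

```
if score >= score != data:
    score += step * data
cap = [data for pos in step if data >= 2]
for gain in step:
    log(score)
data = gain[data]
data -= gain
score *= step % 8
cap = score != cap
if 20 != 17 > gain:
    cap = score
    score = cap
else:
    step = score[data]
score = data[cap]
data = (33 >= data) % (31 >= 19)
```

13

Transformed code:
if score >= score and score != data:
    score += step * data
cap = []
for pos in step:
    if data >= 2:
        cap.append(data)
for gain in step:
    log(score)
data = gain[data]
data -= gain
score *= step % 8
cap = score != cap
if 20 != 17 and 17 > gain:
    cap = score
    score = cap
else:
    step = score[data]
score = data[cap]
data = (33 >= data) % (31 >= 19)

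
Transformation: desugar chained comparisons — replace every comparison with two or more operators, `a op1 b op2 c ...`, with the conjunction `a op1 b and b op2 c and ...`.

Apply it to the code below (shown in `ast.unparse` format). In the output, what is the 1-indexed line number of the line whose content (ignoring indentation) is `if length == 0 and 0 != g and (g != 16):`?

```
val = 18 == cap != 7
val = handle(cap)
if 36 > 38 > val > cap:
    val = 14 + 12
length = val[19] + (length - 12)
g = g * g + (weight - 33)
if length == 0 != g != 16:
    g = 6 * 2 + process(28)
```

7

Transformed code:
val = 18 == cap and cap != 7
val = handle(cap)
if 36 > 38 and 38 > val and (val > cap):
    val = 14 + 12
length = val[19] + (length - 12)
g = g * g + (weight - 33)
if length == 0 and 0 != g and (g != 16):
    g = 6 * 2 + process(28)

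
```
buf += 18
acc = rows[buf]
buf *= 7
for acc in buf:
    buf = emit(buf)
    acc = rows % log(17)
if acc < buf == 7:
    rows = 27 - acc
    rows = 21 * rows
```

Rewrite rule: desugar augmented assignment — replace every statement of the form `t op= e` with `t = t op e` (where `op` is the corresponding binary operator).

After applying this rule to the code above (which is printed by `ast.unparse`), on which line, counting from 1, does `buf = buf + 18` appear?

1

Transformed code:
buf = buf + 18
acc = rows[buf]
buf = buf * 7
for acc in buf:
    buf = emit(buf)
    acc = rows % log(17)
if acc < buf == 7:
    rows = 27 - acc
    rows = 21 * rows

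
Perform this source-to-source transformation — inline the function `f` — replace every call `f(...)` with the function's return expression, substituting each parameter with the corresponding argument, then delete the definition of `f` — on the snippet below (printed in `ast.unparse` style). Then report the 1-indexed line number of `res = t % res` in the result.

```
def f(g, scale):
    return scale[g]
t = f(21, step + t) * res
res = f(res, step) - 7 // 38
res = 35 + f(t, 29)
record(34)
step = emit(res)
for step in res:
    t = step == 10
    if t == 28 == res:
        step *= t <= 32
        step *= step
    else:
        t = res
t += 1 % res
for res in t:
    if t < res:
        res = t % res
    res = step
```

Transformed code:
t = (step + t)[21] * res
res = step[res] - 7 // 38
res = 35 + 29[t]
record(34)
step = emit(res)
for step in res:
    t = step == 10
    if t == 28 == res:
        step *= t <= 32
        step *= step
    else:
        t = res
t += 1 % res
for res in t:
    if t < res:
        res = t % res
    res = step

16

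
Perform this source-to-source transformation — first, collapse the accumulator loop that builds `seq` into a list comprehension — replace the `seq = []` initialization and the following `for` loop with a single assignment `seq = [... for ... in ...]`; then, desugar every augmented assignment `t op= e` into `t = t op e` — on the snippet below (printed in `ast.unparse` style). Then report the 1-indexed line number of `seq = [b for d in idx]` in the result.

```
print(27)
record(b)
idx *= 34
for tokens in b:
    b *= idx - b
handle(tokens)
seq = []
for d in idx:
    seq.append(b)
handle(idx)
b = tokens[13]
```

7

Transformed code:
print(27)
record(b)
idx = idx * 34
for tokens in b:
    b = b * (idx - b)
handle(tokens)
seq = [b for d in idx]
handle(idx)
b = tokens[13]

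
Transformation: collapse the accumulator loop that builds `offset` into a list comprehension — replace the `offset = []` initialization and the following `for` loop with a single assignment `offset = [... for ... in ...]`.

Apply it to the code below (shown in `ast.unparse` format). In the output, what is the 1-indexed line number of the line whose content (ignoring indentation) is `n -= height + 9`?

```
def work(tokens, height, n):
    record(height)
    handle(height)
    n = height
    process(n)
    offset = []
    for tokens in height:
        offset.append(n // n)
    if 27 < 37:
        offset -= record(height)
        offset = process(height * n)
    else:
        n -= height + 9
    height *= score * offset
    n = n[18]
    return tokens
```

11

Transformed code:
def work(tokens, height, n):
    record(height)
    handle(height)
    n = height
    process(n)
    offset = [n // n for tokens in height]
    if 27 < 37:
        offset -= record(height)
        offset = process(height * n)
    else:
        n -= height + 9
    height *= score * offset
    n = n[18]
    return tokens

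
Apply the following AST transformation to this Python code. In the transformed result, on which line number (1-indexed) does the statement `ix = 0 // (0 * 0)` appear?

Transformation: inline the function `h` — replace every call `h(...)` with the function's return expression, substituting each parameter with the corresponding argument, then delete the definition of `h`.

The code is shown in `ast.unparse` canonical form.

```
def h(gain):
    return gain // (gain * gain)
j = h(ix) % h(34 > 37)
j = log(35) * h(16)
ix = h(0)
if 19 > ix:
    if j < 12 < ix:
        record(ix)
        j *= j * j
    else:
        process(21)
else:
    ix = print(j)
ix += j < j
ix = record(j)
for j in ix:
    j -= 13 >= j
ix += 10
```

Transformed code:
j = ix // (ix * ix) % ((34 > 37) // ((34 > 37) * (34 > 37)))
j = log(35) * (16 // (16 * 16))
ix = 0 // (0 * 0)
if 19 > ix:
    if j < 12 < ix:
        record(ix)
        j *= j * j
    else:
        process(21)
else:
    ix = print(j)
ix += j < j
ix = record(j)
for j in ix:
    j -= 13 >= j
ix += 10

3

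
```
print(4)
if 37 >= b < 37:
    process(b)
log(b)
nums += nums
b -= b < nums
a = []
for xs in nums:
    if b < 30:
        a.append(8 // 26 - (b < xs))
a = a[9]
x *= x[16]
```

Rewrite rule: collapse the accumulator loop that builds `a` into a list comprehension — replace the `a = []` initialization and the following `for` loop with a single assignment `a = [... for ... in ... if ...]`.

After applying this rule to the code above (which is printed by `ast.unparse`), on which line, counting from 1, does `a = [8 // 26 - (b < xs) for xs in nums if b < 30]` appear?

Transformed code:
print(4)
if 37 >= b < 37:
    process(b)
log(b)
nums += nums
b -= b < nums
a = [8 // 26 - (b < xs) for xs in nums if b < 30]
a = a[9]
x *= x[16]

7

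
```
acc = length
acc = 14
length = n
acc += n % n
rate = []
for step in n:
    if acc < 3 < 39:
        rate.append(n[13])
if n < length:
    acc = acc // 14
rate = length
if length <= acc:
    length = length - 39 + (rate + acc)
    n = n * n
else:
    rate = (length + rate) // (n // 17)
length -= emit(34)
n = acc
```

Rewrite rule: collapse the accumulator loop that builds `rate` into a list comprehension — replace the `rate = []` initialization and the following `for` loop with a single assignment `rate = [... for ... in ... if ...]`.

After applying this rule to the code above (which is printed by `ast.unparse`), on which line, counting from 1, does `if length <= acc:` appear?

Transformed code:
acc = length
acc = 14
length = n
acc += n % n
rate = [n[13] for step in n if acc < 3 < 39]
if n < length:
    acc = acc // 14
rate = length
if length <= acc:
    length = length - 39 + (rate + acc)
    n = n * n
else:
    rate = (length + rate) // (n // 17)
length -= emit(34)
n = acc

9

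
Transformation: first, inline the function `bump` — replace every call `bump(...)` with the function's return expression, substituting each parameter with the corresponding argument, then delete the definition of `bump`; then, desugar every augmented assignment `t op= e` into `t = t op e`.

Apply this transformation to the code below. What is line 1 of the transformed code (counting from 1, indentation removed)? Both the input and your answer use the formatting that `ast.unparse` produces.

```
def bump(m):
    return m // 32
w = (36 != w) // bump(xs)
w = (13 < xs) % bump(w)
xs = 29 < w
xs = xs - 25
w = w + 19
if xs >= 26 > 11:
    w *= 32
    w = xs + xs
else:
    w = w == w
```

w = (36 != w) // (xs // 32)

Transformed code:
w = (36 != w) // (xs // 32)
w = (13 < xs) % (w // 32)
xs = 29 < w
xs = xs - 25
w = w + 19
if xs >= 26 > 11:
    w = w * 32
    w = xs + xs
else:
    w = w == w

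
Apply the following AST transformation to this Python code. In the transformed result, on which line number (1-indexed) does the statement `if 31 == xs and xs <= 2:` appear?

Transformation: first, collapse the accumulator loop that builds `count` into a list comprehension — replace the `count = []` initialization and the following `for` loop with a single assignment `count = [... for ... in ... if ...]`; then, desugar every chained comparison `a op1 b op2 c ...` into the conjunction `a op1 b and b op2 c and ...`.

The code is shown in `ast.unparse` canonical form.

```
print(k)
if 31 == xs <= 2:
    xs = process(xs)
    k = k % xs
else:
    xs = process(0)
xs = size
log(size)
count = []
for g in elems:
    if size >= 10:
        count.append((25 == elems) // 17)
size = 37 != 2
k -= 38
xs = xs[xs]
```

Transformed code:
print(k)
if 31 == xs and xs <= 2:
    xs = process(xs)
    k = k % xs
else:
    xs = process(0)
xs = size
log(size)
count = [(25 == elems) // 17 for g in elems if size >= 10]
size = 37 != 2
k -= 38
xs = xs[xs]

2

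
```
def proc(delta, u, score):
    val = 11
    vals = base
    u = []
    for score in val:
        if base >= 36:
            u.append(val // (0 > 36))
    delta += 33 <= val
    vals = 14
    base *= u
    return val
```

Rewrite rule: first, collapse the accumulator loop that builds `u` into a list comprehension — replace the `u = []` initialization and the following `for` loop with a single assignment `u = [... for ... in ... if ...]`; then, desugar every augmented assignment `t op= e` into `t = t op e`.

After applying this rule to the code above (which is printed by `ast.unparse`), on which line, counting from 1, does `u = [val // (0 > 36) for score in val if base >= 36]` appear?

Transformed code:
def proc(delta, u, score):
    val = 11
    vals = base
    u = [val // (0 > 36) for score in val if base >= 36]
    delta = delta + (33 <= val)
    vals = 14
    base = base * u
    return val

4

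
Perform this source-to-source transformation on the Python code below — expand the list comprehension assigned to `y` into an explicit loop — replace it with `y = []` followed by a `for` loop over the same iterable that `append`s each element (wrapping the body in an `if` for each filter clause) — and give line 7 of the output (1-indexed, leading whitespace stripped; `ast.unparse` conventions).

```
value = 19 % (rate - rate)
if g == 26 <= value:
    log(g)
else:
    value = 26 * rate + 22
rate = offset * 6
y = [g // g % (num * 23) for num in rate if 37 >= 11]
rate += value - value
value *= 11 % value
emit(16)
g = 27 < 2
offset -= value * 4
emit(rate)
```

Transformed code:
value = 19 % (rate - rate)
if g == 26 <= value:
    log(g)
else:
    value = 26 * rate + 22
rate = offset * 6
y = []
for num in rate:
    if 37 >= 11:
        y.append(g // g % (num * 23))
rate += value - value
value *= 11 % value
emit(16)
g = 27 < 2
offset -= value * 4
emit(rate)

y = []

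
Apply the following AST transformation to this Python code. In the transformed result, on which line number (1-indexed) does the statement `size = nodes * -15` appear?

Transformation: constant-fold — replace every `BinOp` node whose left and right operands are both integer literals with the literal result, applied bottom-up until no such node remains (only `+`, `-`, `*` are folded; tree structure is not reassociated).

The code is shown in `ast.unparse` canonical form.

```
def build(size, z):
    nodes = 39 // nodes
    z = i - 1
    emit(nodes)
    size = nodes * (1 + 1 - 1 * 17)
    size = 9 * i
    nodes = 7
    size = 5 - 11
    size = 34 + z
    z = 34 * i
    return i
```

Transformed code:
def build(size, z):
    nodes = 39 // nodes
    z = i - 1
    emit(nodes)
    size = nodes * -15
    size = 9 * i
    nodes = 7
    size = -6
    size = 34 + z
    z = 34 * i
    return i

5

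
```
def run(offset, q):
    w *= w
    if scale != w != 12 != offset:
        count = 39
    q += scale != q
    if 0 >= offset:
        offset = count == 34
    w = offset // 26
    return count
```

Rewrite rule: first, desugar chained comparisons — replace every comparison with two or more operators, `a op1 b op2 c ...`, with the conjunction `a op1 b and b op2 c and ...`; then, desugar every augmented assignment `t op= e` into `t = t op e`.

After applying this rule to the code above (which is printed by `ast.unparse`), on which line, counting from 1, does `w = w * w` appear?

Transformed code:
def run(offset, q):
    w = w * w
    if scale != w and w != 12 and (12 != offset):
        count = 39
    q = q + (scale != q)
    if 0 >= offset:
        offset = count == 34
    w = offset // 26
    return count

2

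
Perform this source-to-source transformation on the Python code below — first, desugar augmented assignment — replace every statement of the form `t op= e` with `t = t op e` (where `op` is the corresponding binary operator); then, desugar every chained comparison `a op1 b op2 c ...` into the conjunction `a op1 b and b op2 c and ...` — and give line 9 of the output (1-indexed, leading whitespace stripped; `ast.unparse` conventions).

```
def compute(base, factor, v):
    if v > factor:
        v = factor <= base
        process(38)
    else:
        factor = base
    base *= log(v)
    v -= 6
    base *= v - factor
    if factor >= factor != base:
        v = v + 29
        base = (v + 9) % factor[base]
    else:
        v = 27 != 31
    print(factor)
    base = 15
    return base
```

base = base * (v - factor)

Transformed code:
def compute(base, factor, v):
    if v > factor:
        v = factor <= base
        process(38)
    else:
        factor = base
    base = base * log(v)
    v = v - 6
    base = base * (v - factor)
    if factor >= factor and factor != base:
        v = v + 29
        base = (v + 9) % factor[base]
    else:
        v = 27 != 31
    print(factor)
    base = 15
    return base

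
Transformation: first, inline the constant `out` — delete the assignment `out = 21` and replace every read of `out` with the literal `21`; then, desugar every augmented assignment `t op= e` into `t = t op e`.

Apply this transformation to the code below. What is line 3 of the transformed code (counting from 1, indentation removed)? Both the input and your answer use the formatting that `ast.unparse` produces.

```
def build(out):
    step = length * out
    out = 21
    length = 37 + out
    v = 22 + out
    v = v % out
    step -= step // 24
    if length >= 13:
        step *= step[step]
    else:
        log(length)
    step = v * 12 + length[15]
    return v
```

Transformed code:
def build(out):
    step = length * 21
    length = 37 + 21
    v = 22 + 21
    v = v % 21
    step = step - step // 24
    if length >= 13:
        step = step * step[step]
    else:
        log(length)
    step = v * 12 + length[15]
    return v

length = 37 + 21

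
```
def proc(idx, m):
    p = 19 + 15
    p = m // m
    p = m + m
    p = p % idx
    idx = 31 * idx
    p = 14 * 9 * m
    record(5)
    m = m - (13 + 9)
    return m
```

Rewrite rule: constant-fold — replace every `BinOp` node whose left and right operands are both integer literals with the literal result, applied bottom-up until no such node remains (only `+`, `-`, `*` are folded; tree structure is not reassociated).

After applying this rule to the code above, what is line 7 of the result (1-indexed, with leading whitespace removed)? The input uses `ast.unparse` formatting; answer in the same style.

Transformed code:
def proc(idx, m):
    p = 34
    p = m // m
    p = m + m
    p = p % idx
    idx = 31 * idx
    p = 126 * m
    record(5)
    m = m - 22
    return m

p = 126 * m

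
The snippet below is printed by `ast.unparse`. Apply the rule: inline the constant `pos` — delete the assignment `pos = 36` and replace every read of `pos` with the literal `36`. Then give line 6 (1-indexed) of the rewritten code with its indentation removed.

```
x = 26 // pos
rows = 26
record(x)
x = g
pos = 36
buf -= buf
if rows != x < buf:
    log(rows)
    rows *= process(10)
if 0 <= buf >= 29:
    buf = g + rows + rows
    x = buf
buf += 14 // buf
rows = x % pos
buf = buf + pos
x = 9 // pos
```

Transformed code:
x = 26 // 36
rows = 26
record(x)
x = g
buf -= buf
if rows != x < buf:
    log(rows)
    rows *= process(10)
if 0 <= buf >= 29:
    buf = g + rows + rows
    x = buf
buf += 14 // buf
rows = x % 36
buf = buf + 36
x = 9 // 36

if rows != x < buf:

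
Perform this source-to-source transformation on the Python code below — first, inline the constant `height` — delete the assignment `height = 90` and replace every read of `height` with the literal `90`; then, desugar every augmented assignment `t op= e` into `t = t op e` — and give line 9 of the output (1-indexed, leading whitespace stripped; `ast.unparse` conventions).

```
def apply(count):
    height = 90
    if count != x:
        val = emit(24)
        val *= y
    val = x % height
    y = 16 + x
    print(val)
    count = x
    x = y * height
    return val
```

x = y * 90

Transformed code:
def apply(count):
    if count != x:
        val = emit(24)
        val = val * y
    val = x % 90
    y = 16 + x
    print(val)
    count = x
    x = y * 90
    return val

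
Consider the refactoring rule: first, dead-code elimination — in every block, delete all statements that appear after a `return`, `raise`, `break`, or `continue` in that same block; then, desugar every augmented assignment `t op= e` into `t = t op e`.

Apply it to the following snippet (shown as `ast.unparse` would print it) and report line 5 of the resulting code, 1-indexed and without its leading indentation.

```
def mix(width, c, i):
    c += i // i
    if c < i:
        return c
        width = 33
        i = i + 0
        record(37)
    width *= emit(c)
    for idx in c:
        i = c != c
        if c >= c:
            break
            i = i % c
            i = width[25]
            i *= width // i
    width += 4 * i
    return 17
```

width = width * emit(c)

Transformed code:
def mix(width, c, i):
    c = c + i // i
    if c < i:
        return c
    width = width * emit(c)
    for idx in c:
        i = c != c
        if c >= c:
            break
    width = width + 4 * i
    return 17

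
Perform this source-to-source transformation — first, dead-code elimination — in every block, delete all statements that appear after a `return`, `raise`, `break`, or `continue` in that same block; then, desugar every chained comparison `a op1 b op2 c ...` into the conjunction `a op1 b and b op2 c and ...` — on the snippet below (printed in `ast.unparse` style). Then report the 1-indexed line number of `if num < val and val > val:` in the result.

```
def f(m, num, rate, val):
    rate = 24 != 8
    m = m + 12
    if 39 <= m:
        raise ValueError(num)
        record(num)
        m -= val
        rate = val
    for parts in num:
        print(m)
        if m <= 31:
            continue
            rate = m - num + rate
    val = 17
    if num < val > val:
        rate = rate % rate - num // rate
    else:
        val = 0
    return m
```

Transformed code:
def f(m, num, rate, val):
    rate = 24 != 8
    m = m + 12
    if 39 <= m:
        raise ValueError(num)
    for parts in num:
        print(m)
        if m <= 31:
            continue
    val = 17
    if num < val and val > val:
        rate = rate % rate - num // rate
    else:
        val = 0
    return m

11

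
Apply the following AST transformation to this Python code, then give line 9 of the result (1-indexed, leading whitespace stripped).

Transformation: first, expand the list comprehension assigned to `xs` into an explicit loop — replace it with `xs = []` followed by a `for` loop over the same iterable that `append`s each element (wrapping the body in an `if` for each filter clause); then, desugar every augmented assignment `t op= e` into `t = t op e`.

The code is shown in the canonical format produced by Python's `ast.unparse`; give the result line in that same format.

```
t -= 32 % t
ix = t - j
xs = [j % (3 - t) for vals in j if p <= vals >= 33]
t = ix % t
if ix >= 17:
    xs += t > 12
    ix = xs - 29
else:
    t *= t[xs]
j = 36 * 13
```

Transformed code:
t = t - 32 % t
ix = t - j
xs = []
for vals in j:
    if p <= vals >= 33:
        xs.append(j % (3 - t))
t = ix % t
if ix >= 17:
    xs = xs + (t > 12)
    ix = xs - 29
else:
    t = t * t[xs]
j = 36 * 13

xs = xs + (t > 12)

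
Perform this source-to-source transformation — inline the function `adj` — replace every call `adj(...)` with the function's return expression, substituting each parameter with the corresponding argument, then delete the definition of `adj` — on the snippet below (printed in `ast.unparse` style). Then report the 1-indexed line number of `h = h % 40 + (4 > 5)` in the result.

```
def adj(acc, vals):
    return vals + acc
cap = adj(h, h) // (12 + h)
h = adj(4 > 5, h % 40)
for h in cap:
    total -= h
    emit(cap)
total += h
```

Transformed code:
cap = (h + h) // (12 + h)
h = h % 40 + (4 > 5)
for h in cap:
    total -= h
    emit(cap)
total += h

2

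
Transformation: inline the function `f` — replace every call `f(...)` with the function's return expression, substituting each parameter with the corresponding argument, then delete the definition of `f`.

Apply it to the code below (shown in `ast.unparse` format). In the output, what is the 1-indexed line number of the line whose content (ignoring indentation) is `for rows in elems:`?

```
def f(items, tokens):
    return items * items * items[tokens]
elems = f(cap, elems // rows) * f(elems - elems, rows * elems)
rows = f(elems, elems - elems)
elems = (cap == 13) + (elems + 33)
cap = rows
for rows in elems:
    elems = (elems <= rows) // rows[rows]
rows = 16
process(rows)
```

5

Transformed code:
elems = cap * cap * cap[elems // rows] * ((elems - elems) * (elems - elems) * (elems - elems)[rows * elems])
rows = elems * elems * elems[elems - elems]
elems = (cap == 13) + (elems + 33)
cap = rows
for rows in elems:
    elems = (elems <= rows) // rows[rows]
rows = 16
process(rows)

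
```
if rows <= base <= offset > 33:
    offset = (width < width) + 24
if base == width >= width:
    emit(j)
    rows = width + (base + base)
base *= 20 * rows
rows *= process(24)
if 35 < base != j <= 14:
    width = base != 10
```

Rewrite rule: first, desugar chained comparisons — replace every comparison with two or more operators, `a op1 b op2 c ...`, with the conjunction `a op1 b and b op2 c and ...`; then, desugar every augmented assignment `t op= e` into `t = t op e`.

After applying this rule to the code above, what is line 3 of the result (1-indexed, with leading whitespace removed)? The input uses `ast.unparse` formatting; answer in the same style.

Transformed code:
if rows <= base and base <= offset and (offset > 33):
    offset = (width < width) + 24
if base == width and width >= width:
    emit(j)
    rows = width + (base + base)
base = base * (20 * rows)
rows = rows * process(24)
if 35 < base and base != j and (j <= 14):
    width = base != 10

if base == width and width >= width:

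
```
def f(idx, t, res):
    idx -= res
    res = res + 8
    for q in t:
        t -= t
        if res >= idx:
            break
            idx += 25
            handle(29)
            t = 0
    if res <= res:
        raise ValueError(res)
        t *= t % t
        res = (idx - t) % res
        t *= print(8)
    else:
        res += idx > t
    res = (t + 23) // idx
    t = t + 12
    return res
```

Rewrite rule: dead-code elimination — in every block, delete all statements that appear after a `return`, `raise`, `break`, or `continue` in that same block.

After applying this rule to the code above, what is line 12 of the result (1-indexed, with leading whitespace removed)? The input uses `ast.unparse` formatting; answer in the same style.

res = (t + 23) // idx

Transformed code:
def f(idx, t, res):
    idx -= res
    res = res + 8
    for q in t:
        t -= t
        if res >= idx:
            break
    if res <= res:
        raise ValueError(res)
    else:
        res += idx > t
    res = (t + 23) // idx
    t = t + 12
    return res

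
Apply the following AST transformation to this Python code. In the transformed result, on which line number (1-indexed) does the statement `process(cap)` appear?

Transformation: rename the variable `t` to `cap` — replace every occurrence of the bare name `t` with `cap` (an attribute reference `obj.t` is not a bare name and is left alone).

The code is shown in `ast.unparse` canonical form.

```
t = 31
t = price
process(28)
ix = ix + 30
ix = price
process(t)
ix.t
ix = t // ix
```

Transformed code:
cap = 31
cap = price
process(28)
ix = ix + 30
ix = price
process(cap)
ix.t
ix = cap // ix

6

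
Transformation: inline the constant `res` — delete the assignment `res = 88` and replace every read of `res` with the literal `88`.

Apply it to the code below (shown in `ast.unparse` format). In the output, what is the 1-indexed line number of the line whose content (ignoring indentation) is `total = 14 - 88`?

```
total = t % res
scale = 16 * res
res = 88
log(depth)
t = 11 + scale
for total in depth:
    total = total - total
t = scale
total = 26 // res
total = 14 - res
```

Transformed code:
total = t % 88
scale = 16 * 88
log(depth)
t = 11 + scale
for total in depth:
    total = total - total
t = scale
total = 26 // 88
total = 14 - 88

9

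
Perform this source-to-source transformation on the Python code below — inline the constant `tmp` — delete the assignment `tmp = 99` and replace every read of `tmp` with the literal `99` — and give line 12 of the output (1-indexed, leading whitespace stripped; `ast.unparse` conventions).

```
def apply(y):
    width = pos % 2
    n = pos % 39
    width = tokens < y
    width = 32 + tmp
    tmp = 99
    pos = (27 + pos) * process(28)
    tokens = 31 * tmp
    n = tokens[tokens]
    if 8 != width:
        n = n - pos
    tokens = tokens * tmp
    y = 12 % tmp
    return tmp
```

y = 12 % 99

Transformed code:
def apply(y):
    width = pos % 2
    n = pos % 39
    width = tokens < y
    width = 32 + 99
    pos = (27 + pos) * process(28)
    tokens = 31 * 99
    n = tokens[tokens]
    if 8 != width:
        n = n - pos
    tokens = tokens * 99
    y = 12 % 99
    return 99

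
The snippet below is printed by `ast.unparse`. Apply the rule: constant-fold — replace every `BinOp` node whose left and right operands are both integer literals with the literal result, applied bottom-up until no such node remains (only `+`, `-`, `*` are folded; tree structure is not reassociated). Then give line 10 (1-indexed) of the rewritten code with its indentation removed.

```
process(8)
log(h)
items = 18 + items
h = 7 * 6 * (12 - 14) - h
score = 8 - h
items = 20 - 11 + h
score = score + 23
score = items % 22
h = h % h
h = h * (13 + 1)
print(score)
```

h = h * 14

Transformed code:
process(8)
log(h)
items = 18 + items
h = -84 - h
score = 8 - h
items = 9 + h
score = score + 23
score = items % 22
h = h % h
h = h * 14
print(score)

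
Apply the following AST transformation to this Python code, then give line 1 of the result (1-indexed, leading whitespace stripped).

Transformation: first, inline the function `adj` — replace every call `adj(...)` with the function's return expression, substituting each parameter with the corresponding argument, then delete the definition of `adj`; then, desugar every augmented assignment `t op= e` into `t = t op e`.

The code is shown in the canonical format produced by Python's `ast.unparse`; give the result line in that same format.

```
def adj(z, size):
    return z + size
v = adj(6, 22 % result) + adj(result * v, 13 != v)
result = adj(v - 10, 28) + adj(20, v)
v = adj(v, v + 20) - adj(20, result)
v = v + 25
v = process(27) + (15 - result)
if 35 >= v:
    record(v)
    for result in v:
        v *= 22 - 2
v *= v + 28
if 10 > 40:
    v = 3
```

Transformed code:
v = 6 + 22 % result + (result * v + (13 != v))
result = v - 10 + 28 + (20 + v)
v = v + (v + 20) - (20 + result)
v = v + 25
v = process(27) + (15 - result)
if 35 >= v:
    record(v)
    for result in v:
        v = v * (22 - 2)
v = v * (v + 28)
if 10 > 40:
    v = 3

v = 6 + 22 % result + (result * v + (13 != v))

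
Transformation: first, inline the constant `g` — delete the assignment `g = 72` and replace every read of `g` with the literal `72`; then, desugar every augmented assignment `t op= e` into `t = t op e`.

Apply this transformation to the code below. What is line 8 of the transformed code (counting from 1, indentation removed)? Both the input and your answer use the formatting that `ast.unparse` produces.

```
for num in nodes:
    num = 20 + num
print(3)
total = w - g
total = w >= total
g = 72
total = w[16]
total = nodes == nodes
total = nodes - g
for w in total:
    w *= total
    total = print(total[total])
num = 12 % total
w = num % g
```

total = nodes - 72

Transformed code:
for num in nodes:
    num = 20 + num
print(3)
total = w - 72
total = w >= total
total = w[16]
total = nodes == nodes
total = nodes - 72
for w in total:
    w = w * total
    total = print(total[total])
num = 12 % total
w = num % 72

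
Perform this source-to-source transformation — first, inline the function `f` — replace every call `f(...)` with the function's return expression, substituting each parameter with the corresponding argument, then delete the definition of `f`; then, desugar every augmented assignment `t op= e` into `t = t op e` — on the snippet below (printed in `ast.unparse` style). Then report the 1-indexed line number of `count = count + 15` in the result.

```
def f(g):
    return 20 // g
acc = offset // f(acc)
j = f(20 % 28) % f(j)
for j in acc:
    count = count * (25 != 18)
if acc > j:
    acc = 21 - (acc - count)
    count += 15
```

Transformed code:
acc = offset // (20 // acc)
j = 20 // (20 % 28) % (20 // j)
for j in acc:
    count = count * (25 != 18)
if acc > j:
    acc = 21 - (acc - count)
    count = count + 15

7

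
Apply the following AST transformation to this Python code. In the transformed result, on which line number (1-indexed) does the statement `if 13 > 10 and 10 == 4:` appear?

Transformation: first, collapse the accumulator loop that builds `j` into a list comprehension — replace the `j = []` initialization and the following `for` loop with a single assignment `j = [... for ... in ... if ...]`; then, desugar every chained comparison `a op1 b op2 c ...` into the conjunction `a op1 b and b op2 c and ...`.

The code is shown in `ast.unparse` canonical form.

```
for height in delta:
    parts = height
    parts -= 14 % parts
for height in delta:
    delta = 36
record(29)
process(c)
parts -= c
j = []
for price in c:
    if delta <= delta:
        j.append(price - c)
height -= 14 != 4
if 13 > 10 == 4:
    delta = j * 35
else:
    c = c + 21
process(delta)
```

11

Transformed code:
for height in delta:
    parts = height
    parts -= 14 % parts
for height in delta:
    delta = 36
record(29)
process(c)
parts -= c
j = [price - c for price in c if delta <= delta]
height -= 14 != 4
if 13 > 10 and 10 == 4:
    delta = j * 35
else:
    c = c + 21
process(delta)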